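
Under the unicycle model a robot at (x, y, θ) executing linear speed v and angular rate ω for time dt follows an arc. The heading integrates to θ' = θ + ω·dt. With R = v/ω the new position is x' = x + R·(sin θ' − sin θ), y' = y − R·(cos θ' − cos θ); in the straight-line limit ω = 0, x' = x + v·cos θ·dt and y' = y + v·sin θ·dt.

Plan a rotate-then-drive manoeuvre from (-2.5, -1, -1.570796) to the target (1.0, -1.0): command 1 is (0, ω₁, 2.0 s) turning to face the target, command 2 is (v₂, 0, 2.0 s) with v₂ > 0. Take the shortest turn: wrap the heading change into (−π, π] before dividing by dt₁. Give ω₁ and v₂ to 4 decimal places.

heading to target = atan2(-1−-1, 1−-2.5) = 0.0000
Δθ = wrap(0.0000 − -1.5708) = 1.5708; ω₁ = Δθ/dt₁ = 0.7854
distance = √((1−-2.5)² + (-1−-1)²) = 3.5000; v₂ = distance/dt₂ = 1.7500

ω₁ = 0.7854, v₂ = 1.7500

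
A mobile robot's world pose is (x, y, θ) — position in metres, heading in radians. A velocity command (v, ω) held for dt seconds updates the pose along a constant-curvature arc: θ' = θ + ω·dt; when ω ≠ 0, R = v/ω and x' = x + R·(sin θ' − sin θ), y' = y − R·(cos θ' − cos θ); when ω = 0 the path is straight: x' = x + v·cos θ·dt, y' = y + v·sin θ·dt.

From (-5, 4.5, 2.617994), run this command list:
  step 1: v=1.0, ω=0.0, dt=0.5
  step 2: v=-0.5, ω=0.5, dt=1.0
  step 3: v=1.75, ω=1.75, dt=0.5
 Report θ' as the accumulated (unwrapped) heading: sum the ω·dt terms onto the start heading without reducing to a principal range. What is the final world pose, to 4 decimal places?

(-5.7324, 4.2755, 3.9930)

step 1: θ'=2.6180 (straight) → pose (-5.4330, 4.7500, 2.6180)
step 2: θ'=3.1180 (R=-1.0000) → pose (-4.9566, 4.6163, 3.1180)
step 3: θ'=3.9930 (R=1.0000) → pose (-5.7324, 4.2755, 3.9930)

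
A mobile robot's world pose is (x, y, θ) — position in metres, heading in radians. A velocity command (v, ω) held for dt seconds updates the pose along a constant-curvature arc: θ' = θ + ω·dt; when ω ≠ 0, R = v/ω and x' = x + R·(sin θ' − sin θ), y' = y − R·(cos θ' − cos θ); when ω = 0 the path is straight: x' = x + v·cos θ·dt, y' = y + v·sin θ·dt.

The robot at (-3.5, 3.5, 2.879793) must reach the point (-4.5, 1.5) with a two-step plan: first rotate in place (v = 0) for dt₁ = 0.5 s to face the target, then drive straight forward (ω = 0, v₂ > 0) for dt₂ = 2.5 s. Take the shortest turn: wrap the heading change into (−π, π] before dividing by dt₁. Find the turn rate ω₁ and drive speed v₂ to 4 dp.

ω₁ = 2.7379, v₂ = 0.8944

heading to target = atan2(1.5−3.5, -4.5−-3.5) = -2.0344
Δθ = wrap(-2.0344 − 2.8798) = 1.3689; ω₁ = Δθ/dt₁ = 2.7379
distance = √((-4.5−-3.5)² + (1.5−3.5)²) = 2.2361; v₂ = distance/dt₂ = 0.8944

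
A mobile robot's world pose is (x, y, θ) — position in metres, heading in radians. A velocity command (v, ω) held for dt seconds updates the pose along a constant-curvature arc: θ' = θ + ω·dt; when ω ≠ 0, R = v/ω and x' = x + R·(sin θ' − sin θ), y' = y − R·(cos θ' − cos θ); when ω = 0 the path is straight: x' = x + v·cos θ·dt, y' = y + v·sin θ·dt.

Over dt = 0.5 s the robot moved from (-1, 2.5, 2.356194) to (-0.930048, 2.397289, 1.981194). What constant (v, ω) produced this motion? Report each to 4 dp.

Δθ = 1.981194 − 2.356194 = -0.375000
ω = Δθ/dt = -0.375000/0.5 = -0.7500
R = −Δy/(cos θ' − cos θ) = 0.3333
v = R·ω = 0.3333·-0.7500 = -0.2500

v = -0.2500, ω = -0.7500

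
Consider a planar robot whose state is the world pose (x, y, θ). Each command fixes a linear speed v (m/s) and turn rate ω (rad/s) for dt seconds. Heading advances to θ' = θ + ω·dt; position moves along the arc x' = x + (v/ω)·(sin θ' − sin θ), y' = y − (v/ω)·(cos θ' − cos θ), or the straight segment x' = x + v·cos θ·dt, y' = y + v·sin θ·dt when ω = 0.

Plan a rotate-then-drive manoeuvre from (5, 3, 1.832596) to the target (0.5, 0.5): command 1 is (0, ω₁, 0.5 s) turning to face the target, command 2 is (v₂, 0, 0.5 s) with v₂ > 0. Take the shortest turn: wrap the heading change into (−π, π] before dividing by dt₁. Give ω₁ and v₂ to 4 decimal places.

heading to target = atan2(0.5−3, 0.5−5) = -2.6345
Δθ = wrap(-2.6345 − 1.8326) = 1.8161; ω₁ = Δθ/dt₁ = 3.6322
distance = √((0.5−5)² + (0.5−3)²) = 5.1478; v₂ = distance/dt₂ = 10.2956

ω₁ = 3.6322, v₂ = 10.2956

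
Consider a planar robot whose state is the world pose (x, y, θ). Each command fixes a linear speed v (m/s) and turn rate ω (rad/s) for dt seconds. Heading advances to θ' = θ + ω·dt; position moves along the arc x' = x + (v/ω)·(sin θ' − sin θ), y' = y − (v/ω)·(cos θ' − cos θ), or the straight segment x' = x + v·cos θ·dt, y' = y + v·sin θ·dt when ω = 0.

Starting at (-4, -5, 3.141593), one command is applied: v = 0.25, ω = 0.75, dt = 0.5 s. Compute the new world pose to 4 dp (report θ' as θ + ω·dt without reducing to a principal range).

θ' = 3.1416 + 0.75·0.5 = 3.5166
R = v/ω = 0.25/0.75 = 0.3333
x' = -4 + 0.3333·(sin 3.5166 − sin 3.1416) = -4.1221
y' = -5 − 0.3333·(cos 3.5166 − cos 3.1416) = -5.0232

(-4.1221, -5.0232, 3.5166)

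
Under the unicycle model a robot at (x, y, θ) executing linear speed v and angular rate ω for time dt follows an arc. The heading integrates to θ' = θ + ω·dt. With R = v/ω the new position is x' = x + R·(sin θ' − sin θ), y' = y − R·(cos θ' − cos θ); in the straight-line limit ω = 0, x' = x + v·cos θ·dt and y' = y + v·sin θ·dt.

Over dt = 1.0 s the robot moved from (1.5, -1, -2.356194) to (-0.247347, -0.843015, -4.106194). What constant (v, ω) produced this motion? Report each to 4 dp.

Δθ = -4.106194 − -2.356194 = -1.750000
ω = Δθ/dt = -1.750000/1.0 = -1.7500
R = Δx/(sin θ' − sin θ) = -1.1429
v = R·ω = -1.1429·-1.7500 = 2.0000

v = 2.0000, ω = -1.7500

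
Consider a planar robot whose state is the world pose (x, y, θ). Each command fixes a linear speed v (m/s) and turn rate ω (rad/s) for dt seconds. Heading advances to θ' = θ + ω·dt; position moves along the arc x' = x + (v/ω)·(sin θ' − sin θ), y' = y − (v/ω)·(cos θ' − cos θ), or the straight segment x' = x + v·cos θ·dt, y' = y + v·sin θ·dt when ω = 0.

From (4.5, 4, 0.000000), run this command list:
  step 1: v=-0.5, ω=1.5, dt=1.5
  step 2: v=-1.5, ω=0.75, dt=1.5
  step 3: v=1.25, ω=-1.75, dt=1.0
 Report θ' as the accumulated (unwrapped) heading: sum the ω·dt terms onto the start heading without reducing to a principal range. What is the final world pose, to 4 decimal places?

step 1: θ'=2.2500 (R=-0.3333) → pose (4.2406, 3.4573, 2.2500)
step 2: θ'=3.3750 (R=-2.0000) → pose (6.2594, 2.7679, 3.3750)
step 3: θ'=1.6250 (R=-0.7143) → pose (5.3809, 3.4241, 1.6250)

(5.3809, 3.4241, 1.6250)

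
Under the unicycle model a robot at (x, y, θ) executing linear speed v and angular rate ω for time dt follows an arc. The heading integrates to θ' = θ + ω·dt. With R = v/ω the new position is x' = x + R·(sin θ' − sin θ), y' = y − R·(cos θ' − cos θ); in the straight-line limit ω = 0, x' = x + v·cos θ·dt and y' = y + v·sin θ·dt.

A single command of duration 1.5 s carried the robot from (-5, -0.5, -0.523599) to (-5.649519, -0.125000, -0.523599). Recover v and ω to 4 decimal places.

Δθ = -0.523599 − -0.523599 = 0.000000
ω = Δθ/dt = 0.000000/1.5 = 0.0000
ω = 0 → v = (Δx·cos θ + Δy·sin θ)/dt = -0.5000

v = -0.5000, ω = 0.0000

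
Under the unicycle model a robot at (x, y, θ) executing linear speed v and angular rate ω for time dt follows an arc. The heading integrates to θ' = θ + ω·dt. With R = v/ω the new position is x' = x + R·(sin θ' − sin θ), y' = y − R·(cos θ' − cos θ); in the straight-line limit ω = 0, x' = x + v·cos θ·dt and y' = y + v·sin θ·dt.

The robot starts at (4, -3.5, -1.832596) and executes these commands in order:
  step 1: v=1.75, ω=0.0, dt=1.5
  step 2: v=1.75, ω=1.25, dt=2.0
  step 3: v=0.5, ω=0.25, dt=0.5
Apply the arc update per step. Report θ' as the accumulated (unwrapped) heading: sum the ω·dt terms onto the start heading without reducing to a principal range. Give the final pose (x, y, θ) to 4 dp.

(5.7256, -7.3309, 0.7924)

step 1: θ'=-1.8326 (straight) → pose (3.3206, -6.0356, -1.8326)
step 2: θ'=0.6674 (R=1.4000) → pose (5.5394, -7.4975, 0.6674)
step 3: θ'=0.7924 (R=2.0000) → pose (5.7256, -7.3309, 0.7924)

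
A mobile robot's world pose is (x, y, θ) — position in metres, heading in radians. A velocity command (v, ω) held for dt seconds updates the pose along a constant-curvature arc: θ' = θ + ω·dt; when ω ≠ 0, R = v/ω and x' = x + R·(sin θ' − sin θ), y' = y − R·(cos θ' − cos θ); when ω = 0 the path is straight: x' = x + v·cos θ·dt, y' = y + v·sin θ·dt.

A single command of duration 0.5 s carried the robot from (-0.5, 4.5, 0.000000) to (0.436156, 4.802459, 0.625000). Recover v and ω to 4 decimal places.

v = 2.0000, ω = 1.2500

Δθ = 0.625000 − 0.000000 = 0.625000
ω = Δθ/dt = 0.625000/0.5 = 1.2500
R = Δx/(sin θ' − sin θ) = 1.6000
v = R·ω = 1.6000·1.2500 = 2.0000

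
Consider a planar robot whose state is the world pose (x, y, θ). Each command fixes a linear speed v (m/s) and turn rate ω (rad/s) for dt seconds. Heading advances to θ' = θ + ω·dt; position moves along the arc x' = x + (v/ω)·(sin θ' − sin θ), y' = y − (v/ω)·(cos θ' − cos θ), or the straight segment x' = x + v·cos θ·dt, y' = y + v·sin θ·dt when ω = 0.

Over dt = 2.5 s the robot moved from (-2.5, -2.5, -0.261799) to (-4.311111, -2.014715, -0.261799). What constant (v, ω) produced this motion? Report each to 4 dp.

Δθ = -0.261799 − -0.261799 = 0.000000
ω = Δθ/dt = 0.000000/2.5 = 0.0000
ω = 0 → v = (Δx·cos θ + Δy·sin θ)/dt = -0.7500

v = -0.7500, ω = 0.0000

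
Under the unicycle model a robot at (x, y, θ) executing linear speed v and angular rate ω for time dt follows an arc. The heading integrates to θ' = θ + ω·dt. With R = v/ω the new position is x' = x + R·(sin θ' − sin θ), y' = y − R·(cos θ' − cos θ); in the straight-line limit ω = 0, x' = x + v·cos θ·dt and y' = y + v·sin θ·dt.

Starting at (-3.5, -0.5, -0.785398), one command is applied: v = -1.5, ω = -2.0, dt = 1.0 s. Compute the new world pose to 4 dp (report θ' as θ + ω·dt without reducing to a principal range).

θ' = -0.7854 + -2.0·1.0 = -2.7854
R = v/ω = -1.5/-2.0 = 0.7500
x' = -3.5 + 0.7500·(sin -2.7854 − sin -0.7854) = -3.2312
y' = -0.5 − 0.7500·(cos -2.7854 − cos -0.7854) = 0.7333

(-3.2312, 0.7333, -2.7854)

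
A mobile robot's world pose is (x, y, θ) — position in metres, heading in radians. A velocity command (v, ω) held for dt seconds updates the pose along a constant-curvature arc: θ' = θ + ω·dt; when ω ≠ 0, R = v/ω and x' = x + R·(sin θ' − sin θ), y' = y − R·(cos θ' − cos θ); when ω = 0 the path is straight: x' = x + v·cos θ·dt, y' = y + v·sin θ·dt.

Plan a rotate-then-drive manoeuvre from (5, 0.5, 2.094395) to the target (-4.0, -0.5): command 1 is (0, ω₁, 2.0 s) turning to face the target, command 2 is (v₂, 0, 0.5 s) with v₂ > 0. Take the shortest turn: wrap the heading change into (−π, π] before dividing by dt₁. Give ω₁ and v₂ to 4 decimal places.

heading to target = atan2(-0.5−0.5, -4−5) = -3.0309
Δθ = wrap(-3.0309 − 2.0944) = 1.1579; ω₁ = Δθ/dt₁ = 0.5789
distance = √((-4−5)² + (-0.5−0.5)²) = 9.0554; v₂ = distance/dt₂ = 18.1108

ω₁ = 0.5789, v₂ = 18.1108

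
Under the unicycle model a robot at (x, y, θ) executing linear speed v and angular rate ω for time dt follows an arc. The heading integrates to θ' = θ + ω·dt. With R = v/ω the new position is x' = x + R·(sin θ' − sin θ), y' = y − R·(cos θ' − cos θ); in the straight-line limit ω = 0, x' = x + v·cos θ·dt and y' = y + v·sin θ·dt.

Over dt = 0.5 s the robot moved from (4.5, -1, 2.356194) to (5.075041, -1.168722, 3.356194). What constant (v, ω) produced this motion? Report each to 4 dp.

v = -1.2500, ω = 2.0000

Δθ = 3.356194 − 2.356194 = 1.000000
ω = Δθ/dt = 1.000000/0.5 = 2.0000
R = Δx/(sin θ' − sin θ) = -0.6250
v = R·ω = -0.6250·2.0000 = -1.2500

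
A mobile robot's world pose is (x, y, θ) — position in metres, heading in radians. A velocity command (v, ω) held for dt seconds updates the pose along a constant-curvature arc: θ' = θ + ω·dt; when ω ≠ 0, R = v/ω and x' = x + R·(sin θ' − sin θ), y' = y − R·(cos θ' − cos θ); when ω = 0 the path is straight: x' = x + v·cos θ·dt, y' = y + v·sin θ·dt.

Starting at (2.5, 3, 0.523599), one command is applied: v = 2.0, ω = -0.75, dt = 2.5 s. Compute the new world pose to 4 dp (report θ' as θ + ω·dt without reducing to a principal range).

θ' = 0.5236 + -0.75·2.5 = -1.3514
R = v/ω = 2.0/-0.75 = -2.6667
x' = 2.5 + -2.6667·(sin -1.3514 − sin 0.5236) = 6.4361
y' = 3 − -2.6667·(cos -1.3514 − cos 0.5236) = 1.2710

(6.4361, 1.2710, -1.3514)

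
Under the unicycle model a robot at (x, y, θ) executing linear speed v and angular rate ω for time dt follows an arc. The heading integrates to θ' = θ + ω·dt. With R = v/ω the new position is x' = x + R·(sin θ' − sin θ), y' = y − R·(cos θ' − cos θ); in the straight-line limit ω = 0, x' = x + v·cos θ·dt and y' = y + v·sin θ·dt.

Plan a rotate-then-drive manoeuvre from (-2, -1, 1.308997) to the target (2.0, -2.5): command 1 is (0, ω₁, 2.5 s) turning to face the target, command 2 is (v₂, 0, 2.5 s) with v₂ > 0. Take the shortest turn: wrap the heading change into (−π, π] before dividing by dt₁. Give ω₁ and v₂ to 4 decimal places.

ω₁ = -0.6671, v₂ = 1.7088

heading to target = atan2(-2.5−-1, 2−-2) = -0.3588
Δθ = wrap(-0.3588 − 1.3090) = -1.6678; ω₁ = Δθ/dt₁ = -0.6671
distance = √((2−-2)² + (-2.5−-1)²) = 4.2720; v₂ = distance/dt₂ = 1.7088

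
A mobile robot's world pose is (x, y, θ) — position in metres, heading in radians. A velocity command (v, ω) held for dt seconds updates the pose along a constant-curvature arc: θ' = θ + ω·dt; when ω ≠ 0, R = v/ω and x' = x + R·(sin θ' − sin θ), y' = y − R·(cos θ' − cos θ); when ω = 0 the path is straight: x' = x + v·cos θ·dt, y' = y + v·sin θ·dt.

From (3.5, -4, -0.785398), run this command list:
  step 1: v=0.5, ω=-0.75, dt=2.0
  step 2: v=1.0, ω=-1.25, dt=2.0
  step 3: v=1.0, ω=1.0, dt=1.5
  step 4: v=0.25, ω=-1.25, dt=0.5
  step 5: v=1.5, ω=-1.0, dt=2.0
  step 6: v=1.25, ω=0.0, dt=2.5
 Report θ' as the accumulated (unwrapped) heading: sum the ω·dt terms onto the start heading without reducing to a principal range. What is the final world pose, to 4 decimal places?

(4.5726, 0.4044, -5.9104)

step 1: θ'=-2.2854 (R=-0.6667) → pose (3.5322, -4.9083, -2.2854)
step 2: θ'=-4.7854 (R=-0.8000) → pose (2.1300, -4.3257, -4.7854)
step 3: θ'=-3.2854 (R=1.0000) → pose (1.2760, -3.2631, -3.2854)
step 4: θ'=-3.9104 (R=-0.2000) → pose (1.1656, -3.2089, -3.9104)
step 5: θ'=-5.9104 (R=-1.5000) → pose (1.6622, -0.7338, -5.9104)
step 6: θ'=-5.9104 (straight) → pose (4.5726, 0.4044, -5.9104)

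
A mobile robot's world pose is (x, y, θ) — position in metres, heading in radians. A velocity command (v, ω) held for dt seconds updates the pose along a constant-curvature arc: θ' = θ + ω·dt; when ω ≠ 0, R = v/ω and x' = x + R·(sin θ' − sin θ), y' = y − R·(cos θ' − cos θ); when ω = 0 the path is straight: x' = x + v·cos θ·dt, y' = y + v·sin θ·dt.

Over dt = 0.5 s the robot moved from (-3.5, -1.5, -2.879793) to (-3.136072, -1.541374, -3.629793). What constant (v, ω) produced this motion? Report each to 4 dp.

v = -0.7500, ω = -1.5000

Δθ = -3.629793 − -2.879793 = -0.750000
ω = Δθ/dt = -0.750000/0.5 = -1.5000
R = Δx/(sin θ' − sin θ) = 0.5000
v = R·ω = 0.5000·-1.5000 = -0.7500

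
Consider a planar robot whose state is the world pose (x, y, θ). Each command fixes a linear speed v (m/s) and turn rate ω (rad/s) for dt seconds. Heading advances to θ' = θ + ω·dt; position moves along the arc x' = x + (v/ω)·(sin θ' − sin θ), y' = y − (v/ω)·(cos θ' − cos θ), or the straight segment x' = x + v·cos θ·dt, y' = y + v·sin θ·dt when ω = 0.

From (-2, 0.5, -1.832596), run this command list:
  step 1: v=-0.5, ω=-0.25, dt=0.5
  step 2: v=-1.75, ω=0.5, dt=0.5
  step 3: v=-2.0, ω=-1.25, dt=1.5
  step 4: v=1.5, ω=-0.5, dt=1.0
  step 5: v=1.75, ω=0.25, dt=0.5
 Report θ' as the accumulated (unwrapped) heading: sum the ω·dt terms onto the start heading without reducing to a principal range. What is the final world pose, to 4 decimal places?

(-1.1286, 4.4277, -3.9576)

step 1: θ'=-1.9576 (R=2.0000) → pose (-1.9204, 0.7368, -1.9576)
step 2: θ'=-1.7076 (R=-3.5000) → pose (-1.6945, 1.5798, -1.7076)
step 3: θ'=-3.5826 (R=1.6000) → pose (0.5735, 2.8085, -3.5826)
step 4: θ'=-4.0826 (R=-3.0000) → pose (-0.5704, 3.7546, -4.0826)
step 5: θ'=-3.9576 (R=7.0000) → pose (-1.1286, 4.4277, -3.9576)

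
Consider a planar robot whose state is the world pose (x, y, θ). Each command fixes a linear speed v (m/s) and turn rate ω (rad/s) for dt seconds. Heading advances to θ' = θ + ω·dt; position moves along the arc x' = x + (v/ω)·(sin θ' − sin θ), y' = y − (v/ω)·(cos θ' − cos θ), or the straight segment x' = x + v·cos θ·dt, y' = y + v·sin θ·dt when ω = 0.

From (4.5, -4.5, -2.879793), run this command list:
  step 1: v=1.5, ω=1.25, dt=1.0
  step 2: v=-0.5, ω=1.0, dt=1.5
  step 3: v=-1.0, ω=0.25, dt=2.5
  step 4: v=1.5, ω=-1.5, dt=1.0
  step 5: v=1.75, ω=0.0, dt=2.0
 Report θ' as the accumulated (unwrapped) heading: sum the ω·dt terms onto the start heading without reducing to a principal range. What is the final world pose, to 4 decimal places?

(3.9559, -8.8077, -1.0048)

step 1: θ'=-1.6298 (R=1.2000) → pose (3.6127, -5.5884, -1.6298)
step 2: θ'=-0.1298 (R=-0.5000) → pose (3.1783, -5.0631, -0.1298)
step 3: θ'=0.4952 (R=-4.0000) → pose (0.7597, -5.5100, 0.4952)
step 4: θ'=-1.0048 (R=-1.0000) → pose (2.0789, -5.8536, -1.0048)
step 5: θ'=-1.0048 (straight) → pose (3.9559, -8.8077, -1.0048)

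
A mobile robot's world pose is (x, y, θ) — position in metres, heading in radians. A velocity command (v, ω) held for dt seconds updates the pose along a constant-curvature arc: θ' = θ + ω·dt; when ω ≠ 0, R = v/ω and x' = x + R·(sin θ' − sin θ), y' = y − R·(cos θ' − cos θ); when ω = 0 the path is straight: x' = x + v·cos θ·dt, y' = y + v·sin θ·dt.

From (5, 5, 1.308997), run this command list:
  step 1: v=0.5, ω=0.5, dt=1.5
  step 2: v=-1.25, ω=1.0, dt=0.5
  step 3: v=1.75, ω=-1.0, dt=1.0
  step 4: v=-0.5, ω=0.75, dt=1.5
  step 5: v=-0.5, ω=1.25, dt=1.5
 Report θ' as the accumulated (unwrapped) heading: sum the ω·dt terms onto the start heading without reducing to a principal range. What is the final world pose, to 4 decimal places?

(5.4906, 6.4441, 4.5590)

step 1: θ'=2.0590 (R=1.0000) → pose (4.9173, 5.7279, 2.0590)
step 2: θ'=2.5590 (R=-1.2500) → pose (5.3335, 5.2704, 2.5590)
step 3: θ'=1.5590 (R=-1.7500) → pose (4.5464, 6.7523, 1.5590)
step 4: θ'=2.6840 (R=-0.6667) → pose (4.9185, 6.1464, 2.6840)
step 5: θ'=4.5590 (R=-0.4000) → pose (5.4906, 6.4441, 4.5590)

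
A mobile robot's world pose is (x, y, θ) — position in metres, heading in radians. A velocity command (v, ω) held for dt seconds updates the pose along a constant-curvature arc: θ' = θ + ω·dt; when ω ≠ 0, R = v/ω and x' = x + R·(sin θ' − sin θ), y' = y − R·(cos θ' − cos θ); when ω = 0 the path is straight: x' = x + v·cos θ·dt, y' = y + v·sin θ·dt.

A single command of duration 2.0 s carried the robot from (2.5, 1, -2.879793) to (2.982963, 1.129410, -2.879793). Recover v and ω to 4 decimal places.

Δθ = -2.879793 − -2.879793 = 0.000000
ω = Δθ/dt = 0.000000/2.0 = 0.0000
ω = 0 → v = (Δx·cos θ + Δy·sin θ)/dt = -0.2500

v = -0.2500, ω = 0.0000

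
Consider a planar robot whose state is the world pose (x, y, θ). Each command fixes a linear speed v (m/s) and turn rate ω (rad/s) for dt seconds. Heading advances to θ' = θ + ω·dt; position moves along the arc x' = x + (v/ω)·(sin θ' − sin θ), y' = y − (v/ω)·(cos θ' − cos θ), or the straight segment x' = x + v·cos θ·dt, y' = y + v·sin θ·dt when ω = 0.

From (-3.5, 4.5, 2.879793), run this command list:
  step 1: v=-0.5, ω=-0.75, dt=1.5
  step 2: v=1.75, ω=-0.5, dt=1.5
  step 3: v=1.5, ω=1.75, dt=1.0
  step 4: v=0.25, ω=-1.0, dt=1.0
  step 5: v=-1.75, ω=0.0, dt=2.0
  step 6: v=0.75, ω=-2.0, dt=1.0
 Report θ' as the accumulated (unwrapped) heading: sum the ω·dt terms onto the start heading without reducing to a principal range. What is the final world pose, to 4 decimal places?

step 1: θ'=1.7548 (R=0.6667) → pose (-3.0171, 3.9780, 1.7548)
step 2: θ'=1.0048 (R=-3.5000) → pose (-2.5304, 6.4953, 1.0048)
step 3: θ'=2.7548 (R=0.8571) → pose (-2.9305, 7.7488, 2.7548)
step 4: θ'=1.7548 (R=-0.2500) → pose (-3.0820, 7.9346, 1.7548)
step 5: θ'=1.7548 (straight) → pose (-2.4416, 4.4936, 1.7548)
step 6: θ'=-0.2452 (R=-0.3750) → pose (-1.9819, 4.9260, -0.2452)

(-1.9819, 4.9260, -0.2452)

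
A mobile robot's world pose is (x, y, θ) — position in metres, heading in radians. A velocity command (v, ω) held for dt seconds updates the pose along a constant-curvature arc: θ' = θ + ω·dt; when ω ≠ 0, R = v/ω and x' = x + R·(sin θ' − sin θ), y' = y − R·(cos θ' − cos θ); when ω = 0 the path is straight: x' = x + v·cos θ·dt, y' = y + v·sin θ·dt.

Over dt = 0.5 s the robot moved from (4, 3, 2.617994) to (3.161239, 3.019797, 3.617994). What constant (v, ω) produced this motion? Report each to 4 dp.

Δθ = 3.617994 − 2.617994 = 1.000000
ω = Δθ/dt = 1.000000/0.5 = 2.0000
R = Δx/(sin θ' − sin θ) = 0.8750
v = R·ω = 0.8750·2.0000 = 1.7500

v = 1.7500, ω = 2.0000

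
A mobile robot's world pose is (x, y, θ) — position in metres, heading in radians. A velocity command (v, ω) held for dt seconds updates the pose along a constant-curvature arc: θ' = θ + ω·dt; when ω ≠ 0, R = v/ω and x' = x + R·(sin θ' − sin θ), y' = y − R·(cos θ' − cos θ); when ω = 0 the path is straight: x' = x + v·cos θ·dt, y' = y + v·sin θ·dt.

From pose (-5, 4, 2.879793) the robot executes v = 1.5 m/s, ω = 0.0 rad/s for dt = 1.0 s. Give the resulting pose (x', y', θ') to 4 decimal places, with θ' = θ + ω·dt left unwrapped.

θ' = 2.8798 + 0.0·1.0 = 2.8798
ω = 0 → straight: x' = -5 + 1.5·cos(2.8798)·1.0 = -6.4489
y' = 4 + 1.5·sin(2.8798)·1.0 = 4.3882

(-6.4489, 4.3882, 2.8798)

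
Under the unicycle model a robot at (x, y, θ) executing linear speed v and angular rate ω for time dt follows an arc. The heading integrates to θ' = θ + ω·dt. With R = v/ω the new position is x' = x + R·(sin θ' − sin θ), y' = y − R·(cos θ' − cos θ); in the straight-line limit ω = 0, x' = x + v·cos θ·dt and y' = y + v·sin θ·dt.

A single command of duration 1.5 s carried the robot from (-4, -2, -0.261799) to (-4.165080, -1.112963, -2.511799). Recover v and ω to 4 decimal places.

Δθ = -2.511799 − -0.261799 = -2.250000
ω = Δθ/dt = -2.250000/1.5 = -1.5000
R = −Δy/(cos θ' − cos θ) = 0.5000
v = R·ω = 0.5000·-1.5000 = -0.7500

v = -0.7500, ω = -1.5000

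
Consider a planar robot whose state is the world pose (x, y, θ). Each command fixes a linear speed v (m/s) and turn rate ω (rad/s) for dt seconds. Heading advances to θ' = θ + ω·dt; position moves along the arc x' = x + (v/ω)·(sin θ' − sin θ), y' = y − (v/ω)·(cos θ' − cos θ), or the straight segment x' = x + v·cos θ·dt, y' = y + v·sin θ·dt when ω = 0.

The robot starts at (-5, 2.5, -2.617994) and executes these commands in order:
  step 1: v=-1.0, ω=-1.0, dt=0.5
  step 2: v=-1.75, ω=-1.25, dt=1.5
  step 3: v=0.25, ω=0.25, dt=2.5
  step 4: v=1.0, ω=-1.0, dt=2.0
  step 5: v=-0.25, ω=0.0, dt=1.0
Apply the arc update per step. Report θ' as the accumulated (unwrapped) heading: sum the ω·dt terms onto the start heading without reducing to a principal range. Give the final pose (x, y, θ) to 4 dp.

step 1: θ'=-3.1180 (R=1.0000) → pose (-4.5236, 2.6337, -3.1180)
step 2: θ'=-4.9930 (R=1.4000) → pose (-3.1453, 0.8464, -4.9930)
step 3: θ'=-4.3680 (R=1.0000) → pose (-3.1649, 1.4609, -4.3680)
step 4: θ'=-6.3680 (R=-1.0000) → pose (-2.1389, 2.7950, -6.3680)
step 5: θ'=-6.3680 (straight) → pose (-2.3880, 2.8161, -6.3680)

(-2.3880, 2.8161, -6.3680)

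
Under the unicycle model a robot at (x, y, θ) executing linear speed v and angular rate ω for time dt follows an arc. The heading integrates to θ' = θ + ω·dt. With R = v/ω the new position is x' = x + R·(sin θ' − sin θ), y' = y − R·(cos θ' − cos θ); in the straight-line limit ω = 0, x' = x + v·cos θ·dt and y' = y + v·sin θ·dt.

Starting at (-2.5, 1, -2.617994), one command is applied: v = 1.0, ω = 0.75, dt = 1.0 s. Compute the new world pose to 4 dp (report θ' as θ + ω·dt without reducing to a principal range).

θ' = -2.6180 + 0.75·1.0 = -1.8680
R = v/ω = 1.0/0.75 = 1.3333
x' = -2.5 + 1.3333·(sin -1.8680 − sin -2.6180) = -3.1082
y' = 1 − 1.3333·(cos -1.8680 − cos -2.6180) = 0.2358

(-3.1082, 0.2358, -1.8680)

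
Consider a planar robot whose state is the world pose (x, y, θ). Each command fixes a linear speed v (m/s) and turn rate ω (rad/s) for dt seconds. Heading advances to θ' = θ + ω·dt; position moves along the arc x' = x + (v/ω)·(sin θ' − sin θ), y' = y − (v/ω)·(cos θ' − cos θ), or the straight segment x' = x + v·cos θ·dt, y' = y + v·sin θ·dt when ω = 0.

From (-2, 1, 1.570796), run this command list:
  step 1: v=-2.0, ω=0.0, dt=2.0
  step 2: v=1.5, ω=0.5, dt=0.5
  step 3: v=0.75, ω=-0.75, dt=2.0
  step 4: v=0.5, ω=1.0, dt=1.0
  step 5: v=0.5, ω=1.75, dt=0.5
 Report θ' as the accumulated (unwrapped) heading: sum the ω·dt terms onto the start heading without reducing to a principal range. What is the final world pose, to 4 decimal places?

(-1.1580, -0.4728, 2.1958)

step 1: θ'=1.5708 (straight) → pose (-2.0000, -3.0000, 1.5708)
step 2: θ'=1.8208 (R=3.0000) → pose (-2.0933, -2.2578, 1.8208)
step 3: θ'=0.3208 (R=-1.0000) → pose (-1.4397, -1.0614, 0.3208)
step 4: θ'=1.3208 (R=0.5000) → pose (-1.1129, -0.7106, 1.3208)
step 5: θ'=2.1958 (R=0.2857) → pose (-1.1580, -0.4728, 2.1958)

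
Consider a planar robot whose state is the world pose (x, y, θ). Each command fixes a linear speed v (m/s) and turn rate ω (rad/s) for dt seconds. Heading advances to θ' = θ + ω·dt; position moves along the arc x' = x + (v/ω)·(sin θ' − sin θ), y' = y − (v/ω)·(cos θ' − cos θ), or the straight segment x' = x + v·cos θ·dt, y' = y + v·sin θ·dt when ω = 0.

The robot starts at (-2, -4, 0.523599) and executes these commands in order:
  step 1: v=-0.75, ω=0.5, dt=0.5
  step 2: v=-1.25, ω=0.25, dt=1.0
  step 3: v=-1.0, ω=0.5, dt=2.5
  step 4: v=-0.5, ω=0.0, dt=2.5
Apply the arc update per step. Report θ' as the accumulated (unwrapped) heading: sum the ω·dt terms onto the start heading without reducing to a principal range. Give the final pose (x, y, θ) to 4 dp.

(-2.0846, -8.4886, 2.2736)

step 1: θ'=0.7736 (R=-1.5000) → pose (-2.2981, -4.2259, 0.7736)
step 2: θ'=1.0236 (R=-5.0000) → pose (-3.0744, -5.2015, 1.0236)
step 3: θ'=2.2736 (R=-2.0000) → pose (-2.8925, -7.5348, 2.2736)
step 4: θ'=2.2736 (straight) → pose (-2.0846, -8.4886, 2.2736)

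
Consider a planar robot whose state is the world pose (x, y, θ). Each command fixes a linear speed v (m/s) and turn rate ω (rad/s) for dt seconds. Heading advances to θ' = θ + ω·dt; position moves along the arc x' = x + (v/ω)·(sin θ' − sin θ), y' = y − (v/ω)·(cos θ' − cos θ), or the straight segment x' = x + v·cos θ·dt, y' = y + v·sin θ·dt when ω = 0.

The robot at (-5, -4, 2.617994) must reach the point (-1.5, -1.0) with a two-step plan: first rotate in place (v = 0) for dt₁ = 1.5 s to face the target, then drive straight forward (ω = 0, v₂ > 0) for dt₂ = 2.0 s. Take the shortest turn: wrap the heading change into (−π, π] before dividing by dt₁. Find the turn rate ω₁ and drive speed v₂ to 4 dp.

heading to target = atan2(-1−-4, -1.5−-5) = 0.7086
Δθ = wrap(0.7086 − 2.6180) = -1.9094; ω₁ = Δθ/dt₁ = -1.2729
distance = √((-1.5−-5)² + (-1−-4)²) = 4.6098; v₂ = distance/dt₂ = 2.3049

ω₁ = -1.2729, v₂ = 2.3049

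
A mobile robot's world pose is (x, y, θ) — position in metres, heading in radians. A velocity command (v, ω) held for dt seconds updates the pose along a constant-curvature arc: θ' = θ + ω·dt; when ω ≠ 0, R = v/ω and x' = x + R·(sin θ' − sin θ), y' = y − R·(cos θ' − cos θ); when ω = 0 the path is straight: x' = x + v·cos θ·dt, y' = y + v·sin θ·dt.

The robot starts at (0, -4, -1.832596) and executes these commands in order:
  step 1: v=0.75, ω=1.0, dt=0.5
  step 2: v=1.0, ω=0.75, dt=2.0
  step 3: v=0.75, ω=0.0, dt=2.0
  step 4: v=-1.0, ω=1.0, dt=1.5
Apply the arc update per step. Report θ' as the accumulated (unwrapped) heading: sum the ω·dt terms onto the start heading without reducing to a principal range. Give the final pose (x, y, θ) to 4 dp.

(2.1638, -6.2037, 1.6674)

step 1: θ'=-1.3326 (R=0.7500) → pose (-0.0044, -4.3711, -1.3326)
step 2: θ'=0.1674 (R=1.3333) → pose (1.5135, -5.3712, 0.1674)
step 3: θ'=0.1674 (straight) → pose (2.9925, -5.1212, 0.1674)
step 4: θ'=1.6674 (R=-1.0000) → pose (2.1638, -6.2037, 1.6674)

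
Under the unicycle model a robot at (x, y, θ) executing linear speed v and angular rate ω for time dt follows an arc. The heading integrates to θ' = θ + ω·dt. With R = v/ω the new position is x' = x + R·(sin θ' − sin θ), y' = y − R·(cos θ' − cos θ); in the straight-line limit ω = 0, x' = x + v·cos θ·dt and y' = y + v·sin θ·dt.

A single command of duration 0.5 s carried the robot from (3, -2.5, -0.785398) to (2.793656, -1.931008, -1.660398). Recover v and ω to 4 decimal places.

v = -1.2500, ω = -1.7500

Δθ = -1.660398 − -0.785398 = -0.875000
ω = Δθ/dt = -0.875000/0.5 = -1.7500
R = −Δy/(cos θ' − cos θ) = 0.7143
v = R·ω = 0.7143·-1.7500 = -1.2500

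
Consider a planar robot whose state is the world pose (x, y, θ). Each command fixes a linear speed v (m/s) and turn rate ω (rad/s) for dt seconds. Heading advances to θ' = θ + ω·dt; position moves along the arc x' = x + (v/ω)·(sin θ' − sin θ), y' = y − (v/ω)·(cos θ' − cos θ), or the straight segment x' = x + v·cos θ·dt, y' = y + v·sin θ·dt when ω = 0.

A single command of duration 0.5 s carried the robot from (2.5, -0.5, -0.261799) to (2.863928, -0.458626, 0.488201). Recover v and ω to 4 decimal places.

v = 0.7500, ω = 1.5000

Δθ = 0.488201 − -0.261799 = 0.750000
ω = Δθ/dt = 0.750000/0.5 = 1.5000
R = Δx/(sin θ' − sin θ) = 0.5000
v = R·ω = 0.5000·1.5000 = 0.7500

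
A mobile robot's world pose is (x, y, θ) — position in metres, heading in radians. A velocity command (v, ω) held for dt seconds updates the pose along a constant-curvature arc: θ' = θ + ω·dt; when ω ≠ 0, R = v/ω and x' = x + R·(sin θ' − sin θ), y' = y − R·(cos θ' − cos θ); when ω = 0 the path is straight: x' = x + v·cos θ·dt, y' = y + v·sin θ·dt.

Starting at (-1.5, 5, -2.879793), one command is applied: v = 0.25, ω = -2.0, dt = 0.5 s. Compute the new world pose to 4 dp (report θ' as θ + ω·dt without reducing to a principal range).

(-1.6165, 5.0283, -3.8798)

θ' = -2.8798 + -2.0·0.5 = -3.8798
R = v/ω = 0.25/-2.0 = -0.1250
x' = -1.5 + -0.1250·(sin -3.8798 − sin -2.8798) = -1.6165
y' = 5 − -0.1250·(cos -3.8798 − cos -2.8798) = 5.0283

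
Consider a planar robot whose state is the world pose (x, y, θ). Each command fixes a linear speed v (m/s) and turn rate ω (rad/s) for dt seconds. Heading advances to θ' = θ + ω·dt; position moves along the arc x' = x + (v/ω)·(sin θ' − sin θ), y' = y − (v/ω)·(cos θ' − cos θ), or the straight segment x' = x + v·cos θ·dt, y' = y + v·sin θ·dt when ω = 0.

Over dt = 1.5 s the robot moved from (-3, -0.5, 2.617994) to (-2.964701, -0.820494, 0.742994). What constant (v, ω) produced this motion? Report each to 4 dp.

Δθ = 0.742994 − 2.617994 = -1.875000
ω = Δθ/dt = -1.875000/1.5 = -1.2500
R = −Δy/(cos θ' − cos θ) = 0.2000
v = R·ω = 0.2000·-1.2500 = -0.2500

v = -0.2500, ω = -1.2500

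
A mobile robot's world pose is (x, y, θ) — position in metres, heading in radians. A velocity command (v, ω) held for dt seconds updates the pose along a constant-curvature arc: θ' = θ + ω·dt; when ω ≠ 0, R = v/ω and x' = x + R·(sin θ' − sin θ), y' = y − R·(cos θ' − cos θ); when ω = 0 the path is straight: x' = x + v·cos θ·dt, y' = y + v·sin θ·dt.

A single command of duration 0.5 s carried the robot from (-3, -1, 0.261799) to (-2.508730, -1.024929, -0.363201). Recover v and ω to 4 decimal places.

v = 1.0000, ω = -1.2500

Δθ = -0.363201 − 0.261799 = -0.625000
ω = Δθ/dt = -0.625000/0.5 = -1.2500
R = Δx/(sin θ' − sin θ) = -0.8000
v = R·ω = -0.8000·-1.2500 = 1.0000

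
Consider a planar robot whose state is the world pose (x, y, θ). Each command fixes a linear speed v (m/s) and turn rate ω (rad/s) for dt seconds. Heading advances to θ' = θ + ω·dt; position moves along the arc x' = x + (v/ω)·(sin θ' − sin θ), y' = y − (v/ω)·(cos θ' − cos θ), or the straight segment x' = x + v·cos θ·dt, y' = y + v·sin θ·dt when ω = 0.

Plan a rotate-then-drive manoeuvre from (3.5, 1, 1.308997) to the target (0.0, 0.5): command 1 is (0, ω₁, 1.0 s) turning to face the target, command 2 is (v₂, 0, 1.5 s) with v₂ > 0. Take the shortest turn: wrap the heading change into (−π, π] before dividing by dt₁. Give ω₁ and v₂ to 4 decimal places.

ω₁ = 1.9745, v₂ = 2.3570

heading to target = atan2(0.5−1, 0−3.5) = -2.9997
Δθ = wrap(-2.9997 − 1.3090) = 1.9745; ω₁ = Δθ/dt₁ = 1.9745
distance = √((0−3.5)² + (0.5−1)²) = 3.5355; v₂ = distance/dt₂ = 2.3570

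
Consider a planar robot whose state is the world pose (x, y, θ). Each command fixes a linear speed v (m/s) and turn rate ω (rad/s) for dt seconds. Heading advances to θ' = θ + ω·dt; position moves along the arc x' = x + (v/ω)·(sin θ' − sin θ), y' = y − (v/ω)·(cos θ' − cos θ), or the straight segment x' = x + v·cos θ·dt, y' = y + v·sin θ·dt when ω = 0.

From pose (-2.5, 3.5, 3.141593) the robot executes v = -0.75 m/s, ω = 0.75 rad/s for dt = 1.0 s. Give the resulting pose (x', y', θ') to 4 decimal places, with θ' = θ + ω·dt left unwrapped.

θ' = 3.1416 + 0.75·1.0 = 3.8916
R = v/ω = -0.75/0.75 = -1.0000
x' = -2.5 + -1.0000·(sin 3.8916 − sin 3.1416) = -1.8184
y' = 3.5 − -1.0000·(cos 3.8916 − cos 3.1416) = 3.7683

(-1.8184, 3.7683, 3.8916)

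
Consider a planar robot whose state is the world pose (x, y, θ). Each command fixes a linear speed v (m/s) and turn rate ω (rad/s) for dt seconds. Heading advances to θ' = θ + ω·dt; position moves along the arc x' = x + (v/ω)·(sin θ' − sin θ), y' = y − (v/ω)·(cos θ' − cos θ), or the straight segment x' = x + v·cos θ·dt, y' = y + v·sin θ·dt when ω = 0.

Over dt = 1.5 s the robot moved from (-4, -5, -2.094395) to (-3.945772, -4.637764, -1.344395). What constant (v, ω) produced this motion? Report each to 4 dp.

v = -0.2500, ω = 0.5000

Δθ = -1.344395 − -2.094395 = 0.750000
ω = Δθ/dt = 0.750000/1.5 = 0.5000
R = −Δy/(cos θ' − cos θ) = -0.5000
v = R·ω = -0.5000·0.5000 = -0.2500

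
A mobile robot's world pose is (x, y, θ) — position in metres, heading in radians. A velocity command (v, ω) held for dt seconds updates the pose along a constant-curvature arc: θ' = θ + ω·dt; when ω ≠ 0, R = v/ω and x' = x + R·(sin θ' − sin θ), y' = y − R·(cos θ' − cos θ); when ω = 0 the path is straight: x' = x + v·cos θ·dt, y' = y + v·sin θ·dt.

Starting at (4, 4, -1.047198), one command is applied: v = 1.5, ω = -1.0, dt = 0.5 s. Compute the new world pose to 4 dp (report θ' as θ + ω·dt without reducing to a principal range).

θ' = -1.0472 + -1.0·0.5 = -1.5472
R = v/ω = 1.5/-1.0 = -1.5000
x' = 4 + -1.5000·(sin -1.5472 − sin -1.0472) = 4.2005
y' = 4 − -1.5000·(cos -1.5472 − cos -1.0472) = 3.2854

(4.2005, 3.2854, -1.5472)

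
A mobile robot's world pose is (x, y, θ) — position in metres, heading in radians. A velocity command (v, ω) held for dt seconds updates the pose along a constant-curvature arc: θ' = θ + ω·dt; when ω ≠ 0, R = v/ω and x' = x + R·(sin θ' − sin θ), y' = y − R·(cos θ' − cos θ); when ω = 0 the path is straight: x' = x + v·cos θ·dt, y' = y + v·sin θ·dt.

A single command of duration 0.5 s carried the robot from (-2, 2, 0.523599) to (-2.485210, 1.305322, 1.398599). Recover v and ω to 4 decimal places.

Δθ = 1.398599 − 0.523599 = 0.875000
ω = Δθ/dt = 0.875000/0.5 = 1.7500
R = −Δy/(cos θ' − cos θ) = -1.0000
v = R·ω = -1.0000·1.7500 = -1.7500

v = -1.7500, ω = 1.7500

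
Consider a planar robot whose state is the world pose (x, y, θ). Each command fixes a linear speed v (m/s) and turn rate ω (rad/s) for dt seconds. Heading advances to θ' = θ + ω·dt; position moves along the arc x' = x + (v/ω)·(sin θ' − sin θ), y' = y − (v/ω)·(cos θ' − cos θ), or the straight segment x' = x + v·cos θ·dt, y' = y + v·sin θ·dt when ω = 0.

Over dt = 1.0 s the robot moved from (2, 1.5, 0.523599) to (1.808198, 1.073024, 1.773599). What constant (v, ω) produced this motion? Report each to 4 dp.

Δθ = 1.773599 − 0.523599 = 1.250000
ω = Δθ/dt = 1.250000/1.0 = 1.2500
R = −Δy/(cos θ' − cos θ) = -0.4000
v = R·ω = -0.4000·1.2500 = -0.5000

v = -0.5000, ω = 1.2500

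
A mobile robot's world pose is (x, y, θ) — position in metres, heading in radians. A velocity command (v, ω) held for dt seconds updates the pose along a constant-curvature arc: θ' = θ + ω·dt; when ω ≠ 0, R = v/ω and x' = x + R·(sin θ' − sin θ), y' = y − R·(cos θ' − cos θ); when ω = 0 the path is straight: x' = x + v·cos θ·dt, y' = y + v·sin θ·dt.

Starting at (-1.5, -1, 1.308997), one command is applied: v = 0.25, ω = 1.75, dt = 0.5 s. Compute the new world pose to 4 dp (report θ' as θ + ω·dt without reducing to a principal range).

(-1.5212, -0.8808, 2.1840)

θ' = 1.3090 + 1.75·0.5 = 2.1840
R = v/ω = 0.25/1.75 = 0.1429
x' = -1.5 + 0.1429·(sin 2.1840 − sin 1.3090) = -1.5212
y' = -1 − 0.1429·(cos 2.1840 − cos 1.3090) = -0.8808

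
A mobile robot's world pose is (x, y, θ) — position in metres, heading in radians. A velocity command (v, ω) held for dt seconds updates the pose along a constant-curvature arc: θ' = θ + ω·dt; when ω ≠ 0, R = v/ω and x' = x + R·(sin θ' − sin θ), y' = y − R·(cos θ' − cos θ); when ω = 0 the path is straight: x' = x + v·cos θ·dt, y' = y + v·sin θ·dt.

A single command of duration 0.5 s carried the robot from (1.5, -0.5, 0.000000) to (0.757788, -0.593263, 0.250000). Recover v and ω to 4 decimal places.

v = -1.5000, ω = 0.5000

Δθ = 0.250000 − 0.000000 = 0.250000
ω = Δθ/dt = 0.250000/0.5 = 0.5000
R = Δx/(sin θ' − sin θ) = -3.0000
v = R·ω = -3.0000·0.5000 = -1.5000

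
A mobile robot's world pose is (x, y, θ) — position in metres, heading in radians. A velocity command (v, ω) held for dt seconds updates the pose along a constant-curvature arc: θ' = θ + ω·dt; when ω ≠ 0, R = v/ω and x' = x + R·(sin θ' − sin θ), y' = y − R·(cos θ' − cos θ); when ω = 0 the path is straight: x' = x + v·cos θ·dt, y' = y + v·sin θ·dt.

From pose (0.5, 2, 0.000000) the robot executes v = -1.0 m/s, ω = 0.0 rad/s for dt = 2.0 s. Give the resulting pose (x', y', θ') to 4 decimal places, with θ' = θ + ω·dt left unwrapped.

θ' = 0.0000 + 0.0·2.0 = 0.0000
ω = 0 → straight: x' = 0.5 + -1.0·cos(0.0000)·2.0 = -1.5000
y' = 2 + -1.0·sin(0.0000)·2.0 = 2.0000

(-1.5000, 2.0000, 0.0000)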